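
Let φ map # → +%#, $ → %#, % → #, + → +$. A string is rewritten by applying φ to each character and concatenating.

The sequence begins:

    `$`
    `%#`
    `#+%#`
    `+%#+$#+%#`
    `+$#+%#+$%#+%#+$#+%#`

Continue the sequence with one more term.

+$%#+%#+$#+%#+$%##+%#+$#+%#+$%#+%#+$#+%#

Applying the rule to each of the 19 symbols of +$#+%#+$%#+%#+$#+%# gives the pieces +$ %# +%# +$ # +%# +$ %# # +%# +$ # +%# +$ %# +%# +$ # +%#, which concatenate to the answer.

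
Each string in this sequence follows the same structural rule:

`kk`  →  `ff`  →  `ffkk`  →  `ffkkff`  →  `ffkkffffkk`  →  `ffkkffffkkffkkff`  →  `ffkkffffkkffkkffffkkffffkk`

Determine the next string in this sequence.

ffkkffffkkffkkffffkkffffkkffkkffffkkffkkff

From term 3 onward, concatenate the last term with the second-to-last: ff·kk = ffkk, ffkk·ff = ffkkff, …
The next term joins ffkkffffkkffkkffffkkffffkk and ffkkffffkkffkkff.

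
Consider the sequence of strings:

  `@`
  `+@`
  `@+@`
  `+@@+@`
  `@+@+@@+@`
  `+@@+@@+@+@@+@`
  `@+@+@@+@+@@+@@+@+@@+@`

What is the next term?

From term 3 onward, concatenate the second-to-last term with the last: @·+@ = @+@, +@·@+@ = +@@+@, …
So term 8 is +@@+@@+@+@@+@·@+@+@@+@+@@+@@+@+@@+@.

+@@+@@+@+@@+@@+@+@@+@+@@+@@+@+@@+@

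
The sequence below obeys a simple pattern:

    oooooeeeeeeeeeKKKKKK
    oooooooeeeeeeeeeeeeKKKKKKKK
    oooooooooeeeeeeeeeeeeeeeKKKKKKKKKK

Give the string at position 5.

oooooooooooooeeeeeeeeeeeeeeeeeeeeeKKKKKKKKKKKKKK

Term n consists of 2n+1 o's, followed by 3n+3 e's, followed by 2n+2 K's, where the shown terms are n = 2, 3, 4.
At n = 6 the blocks have lengths 13, 21, 14.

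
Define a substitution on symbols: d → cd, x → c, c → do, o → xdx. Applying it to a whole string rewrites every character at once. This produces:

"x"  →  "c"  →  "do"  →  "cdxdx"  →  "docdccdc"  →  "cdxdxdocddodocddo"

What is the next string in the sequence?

docdccdccdxdxdocdcdxdxcdxdxdocdcdxdx

Applying the rule to each of the 17 symbols of cdxdxdocddodocddo gives the pieces do cd c cd c cd xdx do cd cd xdx cd xdx do cd cd xdx, which concatenate to the answer.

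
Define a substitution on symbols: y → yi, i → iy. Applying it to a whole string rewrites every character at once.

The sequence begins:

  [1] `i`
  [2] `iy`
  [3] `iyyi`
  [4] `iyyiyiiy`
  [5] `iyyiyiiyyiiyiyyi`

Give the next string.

iyyiyiiyyiiyiyyiyiiyiyyiiyyiyiiy

Applying the rule to each of the 16 symbols of iyyiyiiyyiiyiyyi gives the pieces iy yi yi iy yi iy iy yi yi iy iy yi iy yi yi iy, which concatenate to the answer.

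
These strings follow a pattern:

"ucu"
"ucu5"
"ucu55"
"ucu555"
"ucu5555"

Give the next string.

Each term is the previous one with 5 appended.
Applying this once more to ucu5555:

ucu55555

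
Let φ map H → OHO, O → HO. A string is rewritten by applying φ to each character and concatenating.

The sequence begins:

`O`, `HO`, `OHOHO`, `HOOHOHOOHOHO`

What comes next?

OHOHOHOOHOHOOHOHOHOOHOHOOHOHO

Expanding HOOHOHOOHOHO: H→OHO, O→HO, O→HO, H→OHO, O→HO, H→OHO, O→HO, O→HO, H→OHO, O→HO, H→OHO, O→HO. Concatenated: OHO HO HO OHO HO OHO HO HO OHO HO OHO HO.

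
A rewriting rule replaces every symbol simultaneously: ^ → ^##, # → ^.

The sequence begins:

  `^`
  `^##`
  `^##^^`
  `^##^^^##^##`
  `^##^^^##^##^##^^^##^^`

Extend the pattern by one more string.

^##^^^##^##^##^^^##^^^##^^^##^##^##^^^##^##

φ(^##^^^##^##^##^^^##^^) expands symbol-by-symbol to ^## ^ ^ ^## ^## ^## ^ ^ ^## ^ ^ ^## ^ ^ ^## ^## ^## ^ ^ ^## ^##; joining the 21 pieces gives the next term.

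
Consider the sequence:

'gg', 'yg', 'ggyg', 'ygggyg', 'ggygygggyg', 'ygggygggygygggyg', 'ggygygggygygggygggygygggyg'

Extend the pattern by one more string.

Each term (from the third on) is the two preceding terms concatenated in order: term 3 = gg·yg = ggyg.
So term 8 is ygggygggygygggyg·ggygygggygygggygggygygggyg.

ygggygggygygggygggygygggygygggygggygygggyg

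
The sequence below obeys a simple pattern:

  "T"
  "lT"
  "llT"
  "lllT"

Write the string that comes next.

llllT

The strings grow by a fixed prefix l each time.
So the next term is l·lllT.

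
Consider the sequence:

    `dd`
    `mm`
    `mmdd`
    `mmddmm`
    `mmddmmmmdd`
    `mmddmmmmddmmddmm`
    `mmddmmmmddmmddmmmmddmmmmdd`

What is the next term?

mmddmmmmddmmddmmmmddmmmmddmmddmmmmddmmddmm

From term 3 onward, concatenate the last term with the second-to-last: mm·dd = mmdd, mmdd·mm = mmddmm, …
So term 8 is mmddmmmmddmmddmmmmddmmmmdd·mmddmmmmddmmddmm.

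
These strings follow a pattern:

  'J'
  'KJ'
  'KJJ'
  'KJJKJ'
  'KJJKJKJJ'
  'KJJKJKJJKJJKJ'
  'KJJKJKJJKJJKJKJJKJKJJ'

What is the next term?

KJJKJKJJKJJKJKJJKJKJJKJJKJKJJKJJKJ

Each term (from the third on) is the previous term followed by the one before it: term 3 = KJ·J = KJJ.
So term 8 is KJJKJKJJKJJKJKJJKJKJJ·KJJKJKJJKJJKJ.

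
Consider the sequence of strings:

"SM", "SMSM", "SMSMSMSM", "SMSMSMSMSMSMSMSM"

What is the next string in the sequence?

s(k+1) = s(k)·s(k) — each term doubles the last.
One more doubling of SMSMSMSMSMSMSMSM gives the answer.

SMSMSMSMSMSMSMSMSMSMSMSMSMSMSMSM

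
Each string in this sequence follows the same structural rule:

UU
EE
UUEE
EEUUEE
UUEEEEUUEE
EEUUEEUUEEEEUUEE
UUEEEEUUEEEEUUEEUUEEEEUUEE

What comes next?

From term 3 onward, concatenate the second-to-last term with the last: UU·EE = UUEE, EE·UUEE = EEUUEE, …
So term 8 is EEUUEEUUEEEEUUEE·UUEEEEUUEEEEUUEEUUEEEEUUEE.

EEUUEEUUEEEEUUEEUUEEEEUUEEEEUUEEUUEEEEUUEE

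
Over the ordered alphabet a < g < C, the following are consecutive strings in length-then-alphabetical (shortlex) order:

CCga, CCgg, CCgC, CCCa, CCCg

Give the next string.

The successor of CCCg increments the rightmost position that isn't already C and resets every position after it to a.

CCCC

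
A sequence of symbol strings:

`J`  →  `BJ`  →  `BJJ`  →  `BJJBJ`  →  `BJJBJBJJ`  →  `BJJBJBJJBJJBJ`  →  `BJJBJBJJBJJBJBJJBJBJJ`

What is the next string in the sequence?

Each term (from the third on) is the previous term followed by the one before it: term 3 = BJ·J = BJJ.
The next term joins BJJBJBJJBJJBJBJJBJBJJ and BJJBJBJJBJJBJ.

BJJBJBJJBJJBJBJJBJBJJBJJBJBJJBJJBJ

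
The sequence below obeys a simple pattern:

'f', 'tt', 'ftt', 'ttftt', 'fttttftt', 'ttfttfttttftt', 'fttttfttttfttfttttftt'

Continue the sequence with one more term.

Each term (from the third on) is the two preceding terms concatenated in order: term 3 = f·tt = ftt.
Continuing: ttfttfttttftt · fttttfttttfttfttttftt gives term 8.

ttfttfttttfttfttttfttttfttfttttftt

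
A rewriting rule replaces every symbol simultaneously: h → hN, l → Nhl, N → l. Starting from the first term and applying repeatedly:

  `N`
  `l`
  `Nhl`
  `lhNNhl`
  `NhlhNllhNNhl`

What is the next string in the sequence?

lhNNhlhNlNhlNhlhNllhNNhl

Expanding NhlhNllhNNhl: N→l, h→hN, l→Nhl, h→hN, N→l, l→Nhl, l→Nhl, h→hN, N→l, N→l, h→hN, l→Nhl. Concatenated: l hN Nhl hN l Nhl Nhl hN l l hN Nhl.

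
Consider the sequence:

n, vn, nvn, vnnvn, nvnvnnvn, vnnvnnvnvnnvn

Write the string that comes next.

This is a Fibonacci-style word recurrence s(k) = s(k−2)·s(k−1): e.g. n·vn = nvn.
Continuing: nvnvnnvn · vnnvnnvnvnnvn gives term 7.

nvnvnnvnvnnvnnvnvnnvn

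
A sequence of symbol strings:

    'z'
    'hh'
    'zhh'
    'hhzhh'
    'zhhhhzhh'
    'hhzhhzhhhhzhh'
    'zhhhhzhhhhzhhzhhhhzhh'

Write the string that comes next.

Each term (from the third on) is the two preceding terms concatenated in order: term 3 = z·hh = zhh.
The next term joins hhzhhzhhhhzhh and zhhhhzhhhhzhhzhhhhzhh.

hhzhhzhhhhzhhzhhhhzhhhhzhhzhhhhzhh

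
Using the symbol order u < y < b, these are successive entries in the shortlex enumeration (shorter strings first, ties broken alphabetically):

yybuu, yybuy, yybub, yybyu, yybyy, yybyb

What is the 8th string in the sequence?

Continuing the enumeration 2 steps past yybyb: yybyb → yybbu → (answer).

yybby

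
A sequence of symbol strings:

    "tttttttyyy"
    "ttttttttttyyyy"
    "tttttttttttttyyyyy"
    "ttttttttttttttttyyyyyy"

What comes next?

tttttttttttttttttttyyyyyyy

Reading off run lengths: t runs 7, 10, 13, 16; y runs 3, 4, 5, 6 — each is linear in n, where the shown terms are n = 2, 3, 4, 5.
Setting n = 6 gives 19, 7 characters in each block.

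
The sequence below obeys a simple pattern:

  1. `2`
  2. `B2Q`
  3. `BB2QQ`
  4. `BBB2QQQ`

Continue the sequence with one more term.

Each term wraps the previous one in B on the left and Q on the right.
So the next term is B·BBB2QQQ·Q.

BBBB2QQQQ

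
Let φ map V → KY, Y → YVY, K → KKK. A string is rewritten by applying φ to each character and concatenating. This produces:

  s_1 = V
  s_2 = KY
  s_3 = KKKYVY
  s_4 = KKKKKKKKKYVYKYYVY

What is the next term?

φ(KKKKKKKKKYVYKYYVY) expands symbol-by-symbol to KKK KKK KKK KKK KKK KKK KKK KKK KKK YVY KY YVY KKK YVY YVY KY YVY; joining the 17 pieces gives the next term.

KKKKKKKKKKKKKKKKKKKKKKKKKKKYVYKYYVYKKKYVYYVYKYYVY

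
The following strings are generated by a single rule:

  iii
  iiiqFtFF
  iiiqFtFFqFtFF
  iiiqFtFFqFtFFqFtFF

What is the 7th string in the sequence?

iiiqFtFFqFtFFqFtFFqFtFFqFtFFqFtFF

The strings grow by a fixed suffix qFtFF each time.
From iiiqFtFFqFtFFqFtFF, 3 further steps: iiiqFtFFqFtFFqFtFF → iiiqFtFFqFtFFqFtFFqFtFF → iiiqFtFFqFtFFqFtFFqFtFFqFtFF → (answer).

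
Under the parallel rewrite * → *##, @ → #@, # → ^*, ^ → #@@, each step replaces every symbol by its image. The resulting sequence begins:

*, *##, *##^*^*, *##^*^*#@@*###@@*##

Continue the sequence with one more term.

Rewriting the 19 symbols of *##^*^*#@@*###@@*## one by one yields *## ^* ^* #@@ *## #@@ *## ^* #@ #@ *## ^* ^* ^* #@ #@ *## ^* ^*; concatenated:

*##^*^*#@@*###@@*##^*#@#@*##^*^*^*#@#@*##^*^*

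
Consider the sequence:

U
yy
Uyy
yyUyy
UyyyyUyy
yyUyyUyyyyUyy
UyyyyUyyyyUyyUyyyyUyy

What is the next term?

Each term (from the third on) is the two preceding terms concatenated in order: term 3 = U·yy = Uyy.
So term 8 is yyUyyUyyyyUyy·UyyyyUyyyyUyyUyyyyUyy.

yyUyyUyyyyUyyUyyyyUyyyyUyyUyyyyUyy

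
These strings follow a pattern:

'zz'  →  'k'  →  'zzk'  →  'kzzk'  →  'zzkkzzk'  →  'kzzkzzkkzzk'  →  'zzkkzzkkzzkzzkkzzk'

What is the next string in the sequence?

kzzkzzkkzzkzzkkzzkkzzkzzkkzzk

This is a Fibonacci-style word recurrence s(k) = s(k−2)·s(k−1): e.g. zz·k = zzk.
So term 8 is kzzkzzkkzzk·zzkkzzkkzzkzzkkzzk.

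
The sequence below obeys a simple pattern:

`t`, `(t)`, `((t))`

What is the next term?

(((t)))

Each term wraps the previous one in ( on the left and ) on the right.
One more step from ((t)) gives the answer.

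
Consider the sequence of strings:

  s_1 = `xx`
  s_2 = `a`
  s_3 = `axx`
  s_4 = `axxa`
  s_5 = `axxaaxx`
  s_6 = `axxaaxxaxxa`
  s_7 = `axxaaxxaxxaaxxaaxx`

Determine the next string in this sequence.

axxaaxxaxxaaxxaaxxaxxaaxxaxxa

From term 3 onward, concatenate the last term with the second-to-last: a·xx = axx, axx·a = axxa, …
The next term joins axxaaxxaxxaaxxaaxx and axxaaxxaxxa.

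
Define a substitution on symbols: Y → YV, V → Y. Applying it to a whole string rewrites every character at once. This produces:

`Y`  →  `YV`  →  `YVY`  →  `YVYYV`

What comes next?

Rewriting each symbol of YVYYV: Y→YV, V→Y, Y→YV, Y→YV, V→Y, which concatenates to YV Y YV YV Y.

YVYYVYVY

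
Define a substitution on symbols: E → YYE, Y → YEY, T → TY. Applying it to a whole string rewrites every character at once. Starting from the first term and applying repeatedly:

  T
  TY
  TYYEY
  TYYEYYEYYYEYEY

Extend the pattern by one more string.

TYYEYYEYYYEYEYYEYYYEYEYYEYYEYYYEYEYYYEYEY

Applying the rule to each of the 14 symbols of TYYEYYEYYYEYEY gives the pieces TY YEY YEY YYE YEY YEY YYE YEY YEY YEY YYE YEY YYE YEY, which concatenate to the answer.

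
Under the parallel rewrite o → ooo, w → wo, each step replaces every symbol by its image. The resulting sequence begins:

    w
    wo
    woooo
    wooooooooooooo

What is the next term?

φ(wooooooooooooo) expands symbol-by-symbol to wo ooo ooo ooo ooo ooo ooo ooo ooo ooo ooo ooo ooo ooo; joining the 14 pieces gives the next term.

woooooooooooooooooooooooooooooooooooooooo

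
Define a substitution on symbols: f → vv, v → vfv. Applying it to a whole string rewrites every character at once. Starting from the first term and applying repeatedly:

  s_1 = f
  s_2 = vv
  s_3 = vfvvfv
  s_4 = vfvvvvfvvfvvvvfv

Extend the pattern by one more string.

vfvvvvfvvfvvfvvfvvvvfvvfvvvvfvvfvvfvvfvvvvfv

Applying the rule to each of the 16 symbols of vfvvvvfvvfvvvvfv gives the pieces vfv vv vfv vfv vfv vfv vv vfv vfv vv vfv vfv vfv vfv vv vfv, which concatenate to the answer.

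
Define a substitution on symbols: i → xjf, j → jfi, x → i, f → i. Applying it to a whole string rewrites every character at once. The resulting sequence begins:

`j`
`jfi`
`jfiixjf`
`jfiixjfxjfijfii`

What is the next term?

Replace each of the 15 characters of jfiixjfxjfijfii in place — jfi i xjf xjf i jfi i i jfi i xjf jfi i xjf xjf — and concatenate.

jfiixjfxjfijfiiijfiixjfjfiixjfxjf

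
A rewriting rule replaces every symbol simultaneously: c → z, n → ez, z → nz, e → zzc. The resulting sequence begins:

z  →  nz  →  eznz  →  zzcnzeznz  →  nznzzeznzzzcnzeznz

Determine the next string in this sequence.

φ(nznzzeznzzzcnzeznz) expands symbol-by-symbol to ez nz ez nz nz zzc nz ez nz nz nz z ez nz zzc nz ez nz; joining the 18 pieces gives the next term.

eznzeznznzzzcnzeznznznzzeznzzzcnzeznz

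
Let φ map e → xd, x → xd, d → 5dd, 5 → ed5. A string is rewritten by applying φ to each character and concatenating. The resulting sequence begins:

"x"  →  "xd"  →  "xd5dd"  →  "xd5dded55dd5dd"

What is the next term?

Replace each of the 14 characters of xd5dded55dd5dd in place — xd 5dd ed5 5dd 5dd xd 5dd ed5 ed5 5dd 5dd ed5 5dd 5dd — and concatenate.

xd5dded55dd5ddxd5dded5ed55dd5dded55dd5dd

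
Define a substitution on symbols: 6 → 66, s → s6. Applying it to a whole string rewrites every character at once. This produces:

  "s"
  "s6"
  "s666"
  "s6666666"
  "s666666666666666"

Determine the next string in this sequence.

Replace each of the 16 characters of s666666666666666 in place — s6 66 66 66 66 66 66 66 66 66 66 66 66 66 66 66 — and concatenate.

s6666666666666666666666666666666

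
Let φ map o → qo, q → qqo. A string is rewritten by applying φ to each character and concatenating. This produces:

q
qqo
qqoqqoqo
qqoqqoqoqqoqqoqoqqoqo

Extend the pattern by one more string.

φ(qqoqqoqoqqoqqoqoqqoqo) expands symbol-by-symbol to qqo qqo qo qqo qqo qo qqo qo qqo qqo qo qqo qqo qo qqo qo qqo qqo qo qqo qo; joining the 21 pieces gives the next term.

qqoqqoqoqqoqqoqoqqoqoqqoqqoqoqqoqqoqoqqoqoqqoqqoqoqqoqo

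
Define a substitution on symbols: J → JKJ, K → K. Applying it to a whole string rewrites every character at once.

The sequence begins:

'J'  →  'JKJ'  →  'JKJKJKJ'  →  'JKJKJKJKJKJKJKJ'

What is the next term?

JKJKJKJKJKJKJKJKJKJKJKJKJKJKJKJ

Applying the rule to each of the 15 symbols of JKJKJKJKJKJKJKJ gives the pieces JKJ K JKJ K JKJ K JKJ K JKJ K JKJ K JKJ K JKJ, which concatenate to the answer.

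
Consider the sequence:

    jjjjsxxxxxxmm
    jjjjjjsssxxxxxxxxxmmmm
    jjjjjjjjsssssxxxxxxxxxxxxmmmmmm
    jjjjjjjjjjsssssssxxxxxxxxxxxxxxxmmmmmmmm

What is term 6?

jjjjjjjjjjjjjjsssssssssssxxxxxxxxxxxxxxxxxxxxxmmmmmmmmmmmm

Reading off run lengths: j runs 4, 6, 8, 10; s runs 1, 3, 5, 7; x runs 6, 9, 12, 15; m runs 2, 4, 6, 8 — each is linear in n (n = 1, 2, …).
For term 6, n = 6, so the run lengths are 14, 11, 21, 12.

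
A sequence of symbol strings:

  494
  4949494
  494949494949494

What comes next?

Every step duplicates the string with '9' between the halves.
Doubling 494949494949494 with '9' between the halves:

4949494949494949494949494949494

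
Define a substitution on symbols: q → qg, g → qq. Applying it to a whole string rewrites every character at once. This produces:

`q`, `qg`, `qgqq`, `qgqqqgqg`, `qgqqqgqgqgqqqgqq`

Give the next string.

φ(qgqqqgqgqgqqqgqq) expands symbol-by-symbol to qg qq qg qg qg qq qg qq qg qq qg qg qg qq qg qg; joining the 16 pieces gives the next term.

qgqqqgqgqgqqqgqqqgqqqgqgqgqqqgqg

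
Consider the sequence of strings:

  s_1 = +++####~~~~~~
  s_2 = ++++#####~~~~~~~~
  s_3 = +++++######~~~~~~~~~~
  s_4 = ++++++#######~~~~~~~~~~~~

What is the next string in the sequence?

+++++++########~~~~~~~~~~~~~~

Term n consists of n +'s, followed by n+1 #'s, followed by 2n ~'s, where the shown terms are n = 3, 4, 5, 6.
At n = 7 the blocks have lengths 7, 8, 14.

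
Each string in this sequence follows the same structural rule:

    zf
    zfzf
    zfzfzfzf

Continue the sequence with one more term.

zfzfzfzfzfzfzfzf

Every step duplicates the string.
One more doubling of zfzfzfzf gives the answer.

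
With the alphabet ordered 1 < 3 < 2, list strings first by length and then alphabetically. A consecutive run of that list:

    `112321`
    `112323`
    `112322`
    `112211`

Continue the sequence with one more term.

112213

Find the rightmost character of 112211 below 2, bump it to the next letter, and reset everything to its right to 1.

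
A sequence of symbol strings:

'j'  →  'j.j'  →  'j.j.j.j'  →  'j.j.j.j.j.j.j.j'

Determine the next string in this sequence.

j.j.j.j.j.j.j.j.j.j.j.j.j.j.j.j

Every step duplicates the string with '.' between the halves.
So the next term is two copies of j.j.j.j.j.j.j.j with '.' between the halves.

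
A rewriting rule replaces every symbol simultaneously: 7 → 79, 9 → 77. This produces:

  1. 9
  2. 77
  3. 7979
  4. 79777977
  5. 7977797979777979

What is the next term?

Rewriting the 16 symbols of 7977797979777979 one by one yields 79 77 79 79 79 77 79 77 79 77 79 79 79 77 79 77; concatenated:

79777979797779777977797979777977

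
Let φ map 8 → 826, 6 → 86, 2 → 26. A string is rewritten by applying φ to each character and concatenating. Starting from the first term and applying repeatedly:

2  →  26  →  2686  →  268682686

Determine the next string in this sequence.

Rewriting each symbol of 268682686: 2→26, 6→86, 8→826, 6→86, 8→826, 2→26, 6→86, 8→826, 6→86, which concatenates to 26 86 826 86 826 26 86 826 86.

268682686826268682686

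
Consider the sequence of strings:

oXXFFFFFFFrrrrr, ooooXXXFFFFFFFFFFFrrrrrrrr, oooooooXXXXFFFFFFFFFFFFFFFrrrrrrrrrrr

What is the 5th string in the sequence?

Each string has the form o^{3n-2} X^{n+1} F^{4n+3} r^{3n+2} (n = 1, 2, …).
For term 5, n = 5, so the run lengths are 13, 6, 23, 17.

oooooooooooooXXXXXXFFFFFFFFFFFFFFFFFFFFFFFrrrrrrrrrrrrrrrrr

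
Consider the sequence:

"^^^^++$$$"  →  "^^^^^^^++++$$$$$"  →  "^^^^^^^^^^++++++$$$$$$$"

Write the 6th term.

^^^^^^^^^^^^^^^^^^^++++++++++++$$$$$$$$$$$$$

Term n consists of 3n+1 ^'s, followed by 2n +'s, followed by 2n+1 $'s (n = 1, 2, …).
Setting n = 6 gives 19, 12, 13 characters in each block.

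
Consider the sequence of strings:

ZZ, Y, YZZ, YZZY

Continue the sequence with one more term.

YZZYYZZ

This is a Fibonacci-style word recurrence s(k) = s(k−1)·s(k−2): e.g. Y·ZZ = YZZ.
So term 5 is YZZY·YZZ.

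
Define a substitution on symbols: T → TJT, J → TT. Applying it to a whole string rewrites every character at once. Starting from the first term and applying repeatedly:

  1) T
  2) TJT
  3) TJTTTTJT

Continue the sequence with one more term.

TJTTTTJTTJTTJTTJTTTTJT

Apply φ to TJTTTTJT symbol by symbol: T→TJT, J→TT, T→TJT, T→TJT, T→TJT, T→TJT, J→TT, T→TJT; joined: TJT TT TJT TJT TJT TJT TT TJT.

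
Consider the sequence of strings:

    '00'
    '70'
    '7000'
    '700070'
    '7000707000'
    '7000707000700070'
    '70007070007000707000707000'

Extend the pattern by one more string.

700070700070007070007070007000707000700070

From term 3 onward, concatenate the last term with the second-to-last: 70·00 = 7000, 7000·70 = 700070, …
So term 8 is 70007070007000707000707000·7000707000700070.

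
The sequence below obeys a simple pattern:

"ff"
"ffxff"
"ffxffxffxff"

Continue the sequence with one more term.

Every step duplicates the string with 'x' between the halves.
Doubling ffxffxffxff with 'x' between the halves:

ffxffxffxffxffxffxffxff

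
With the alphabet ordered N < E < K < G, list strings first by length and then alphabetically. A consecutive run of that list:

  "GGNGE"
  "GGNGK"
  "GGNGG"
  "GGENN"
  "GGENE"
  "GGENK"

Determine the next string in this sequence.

The successor of GGENK increments the rightmost position that isn't already G and resets every position after it to N.

GGENG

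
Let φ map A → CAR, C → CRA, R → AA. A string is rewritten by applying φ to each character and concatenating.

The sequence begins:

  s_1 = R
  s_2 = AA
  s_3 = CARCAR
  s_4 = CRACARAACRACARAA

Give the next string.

Applying the rule to each of the 16 symbols of CRACARAACRACARAA gives the pieces CRA AA CAR CRA CAR AA CAR CAR CRA AA CAR CRA CAR AA CAR CAR, which concatenate to the answer.

CRAAACARCRACARAACARCARCRAAACARCRACARAACARCAR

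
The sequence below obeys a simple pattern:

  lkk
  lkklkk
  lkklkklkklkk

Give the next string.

s(k+1) = s(k)·s(k) — each term doubles the last.
One more doubling of lkklkklkklkk gives the answer.

lkklkklkklkklkklkklkklkk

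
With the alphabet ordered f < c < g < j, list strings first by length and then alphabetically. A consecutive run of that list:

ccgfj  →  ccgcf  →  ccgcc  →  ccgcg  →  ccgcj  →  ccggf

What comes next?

Treat ccggf as a base-4 numeral over the given alphabet and add one, carrying through any trailing j's.

ccggc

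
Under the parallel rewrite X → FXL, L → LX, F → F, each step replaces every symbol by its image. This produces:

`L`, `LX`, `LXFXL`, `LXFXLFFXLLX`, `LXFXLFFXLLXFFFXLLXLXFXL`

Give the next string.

Rewriting the 23 symbols of LXFXLFFXLLXFFFXLLXLXFXL one by one yields LX FXL F FXL LX F F FXL LX LX FXL F F F FXL LX LX FXL LX FXL F FXL LX; concatenated:

LXFXLFFXLLXFFFXLLXLXFXLFFFFXLLXLXFXLLXFXLFFXLLX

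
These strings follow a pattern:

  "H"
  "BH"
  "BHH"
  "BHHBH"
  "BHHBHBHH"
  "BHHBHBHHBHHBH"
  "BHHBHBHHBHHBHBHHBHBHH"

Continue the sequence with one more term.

BHHBHBHHBHHBHBHHBHBHHBHHBHBHHBHHBH

From term 3 onward, concatenate the last term with the second-to-last: BH·H = BHH, BHH·BH = BHHBH, …
So term 8 is BHHBHBHHBHHBHBHHBHBHH·BHHBHBHHBHHBH.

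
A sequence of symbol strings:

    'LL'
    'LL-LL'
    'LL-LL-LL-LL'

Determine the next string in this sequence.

s(k+1) = s(k)·-·s(k) — each term doubles the last with '-' between the halves.
Doubling LL-LL-LL-LL with '-' between the halves:

LL-LL-LL-LL-LL-LL-LL-LL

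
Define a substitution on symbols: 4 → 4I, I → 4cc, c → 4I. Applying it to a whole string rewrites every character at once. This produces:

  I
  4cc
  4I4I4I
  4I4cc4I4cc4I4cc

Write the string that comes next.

Rewriting the 15 symbols of 4I4cc4I4cc4I4cc one by one yields 4I 4cc 4I 4I 4I 4I 4cc 4I 4I 4I 4I 4cc 4I 4I 4I; concatenated:

4I4cc4I4I4I4I4cc4I4I4I4I4cc4I4I4I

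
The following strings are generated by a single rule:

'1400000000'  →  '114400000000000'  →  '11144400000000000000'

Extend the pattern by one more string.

Term n consists of n-1 1's, followed by n-1 4's, followed by 3n+2 0's, where the shown terms are n = 2, 3, 4.
At n = 5 the blocks have lengths 4, 4, 17.

1111444400000000000000000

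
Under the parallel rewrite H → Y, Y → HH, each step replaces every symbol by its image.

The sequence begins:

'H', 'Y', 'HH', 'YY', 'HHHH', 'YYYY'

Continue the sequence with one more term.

Apply φ to YYYY symbol by symbol: Y→HH, Y→HH, Y→HH, Y→HH; joined: HH HH HH HH.

HHHHHHHH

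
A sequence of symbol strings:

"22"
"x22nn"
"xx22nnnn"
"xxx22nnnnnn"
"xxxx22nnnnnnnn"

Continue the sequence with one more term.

xxxxx22nnnnnnnnnn

Each term wraps the previous one in x on the left and nn on the right.
One more step from xxxx22nnnnnnnn gives the answer.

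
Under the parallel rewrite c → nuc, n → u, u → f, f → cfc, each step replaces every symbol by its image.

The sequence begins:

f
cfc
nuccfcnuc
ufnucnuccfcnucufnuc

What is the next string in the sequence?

Rewriting the 19 symbols of ufnucnuccfcnucufnuc one by one yields f cfc u f nuc u f nuc nuc cfc nuc u f nuc f cfc u f nuc; concatenated:

fcfcufnucufnucnuccfcnucufnucfcfcufnuc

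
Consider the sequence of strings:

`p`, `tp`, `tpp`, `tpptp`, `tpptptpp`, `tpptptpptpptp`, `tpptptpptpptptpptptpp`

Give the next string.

From term 3 onward, concatenate the last term with the second-to-last: tp·p = tpp, tpp·tp = tpptp, …
So term 8 is tpptptpptpptptpptptpp·tpptptpptpptp.

tpptptpptpptptpptptpptpptptpptpptp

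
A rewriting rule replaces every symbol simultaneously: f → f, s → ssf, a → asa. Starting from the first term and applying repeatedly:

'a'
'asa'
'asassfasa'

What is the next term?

Apply φ to asassfasa symbol by symbol: a→asa, s→ssf, a→asa, s→ssf, s→ssf, f→f, a→asa, s→ssf, a→asa; joined: asa ssf asa ssf ssf f asa ssf asa.

asassfasassfssffasassfasa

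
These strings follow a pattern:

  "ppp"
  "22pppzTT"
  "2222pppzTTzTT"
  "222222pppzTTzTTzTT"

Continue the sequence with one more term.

22222222pppzTTzTTzTTzTT

Every step adds 22 to the front and zTT to the end of the previous string.
One more step from 222222pppzTTzTTzTT gives the answer.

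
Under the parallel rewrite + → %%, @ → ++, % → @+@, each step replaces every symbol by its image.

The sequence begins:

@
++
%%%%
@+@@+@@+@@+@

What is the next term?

++%%++++%%++++%%++++%%++

Apply φ to @+@@+@@+@@+@ symbol by symbol: @→++, +→%%, @→++, @→++, +→%%, @→++, @→++, +→%%, @→++, @→++, +→%%, @→++; joined: ++ %% ++ ++ %% ++ ++ %% ++ ++ %% ++.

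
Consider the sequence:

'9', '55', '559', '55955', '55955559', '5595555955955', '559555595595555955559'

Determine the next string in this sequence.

Each term (from the third on) is the previous term followed by the one before it: term 3 = 55·9 = 559.
The next term joins 559555595595555955559 and 5595555955955.

5595555955955559555595595555955955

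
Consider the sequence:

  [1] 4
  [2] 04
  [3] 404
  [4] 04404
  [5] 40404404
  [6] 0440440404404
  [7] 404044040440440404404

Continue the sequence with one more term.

Each term (from the third on) is the two preceding terms concatenated in order: term 3 = 4·04 = 404.
Continuing: 0440440404404 · 404044040440440404404 gives term 8.

0440440404404404044040440440404404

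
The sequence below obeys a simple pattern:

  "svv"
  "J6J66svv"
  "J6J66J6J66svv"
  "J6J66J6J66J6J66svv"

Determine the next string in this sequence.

The strings grow by a fixed prefix J6J66 each time.
So the next term is J6J66·J6J66J6J66J6J66svv.

J6J66J6J66J6J66J6J66svv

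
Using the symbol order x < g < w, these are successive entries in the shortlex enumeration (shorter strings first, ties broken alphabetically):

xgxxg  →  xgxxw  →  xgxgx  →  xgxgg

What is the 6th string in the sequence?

xgxwx

Continuing the enumeration 2 steps past xgxgg: xgxgg → xgxgw → (answer).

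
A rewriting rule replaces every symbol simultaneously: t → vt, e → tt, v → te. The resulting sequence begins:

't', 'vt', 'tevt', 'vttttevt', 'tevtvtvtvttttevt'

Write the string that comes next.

Rewriting the 16 symbols of tevtvtvtvttttevt one by one yields vt tt te vt te vt te vt te vt vt vt vt tt te vt; concatenated:

vttttevttevttevttevtvtvtvttttevt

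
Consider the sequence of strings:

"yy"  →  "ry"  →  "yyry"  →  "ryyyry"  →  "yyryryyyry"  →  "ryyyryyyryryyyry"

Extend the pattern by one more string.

yyryryyyryryyyryyyryryyyry

From term 3 onward, concatenate the second-to-last term with the last: yy·ry = yyry, ry·yyry = ryyyry, …
The next term joins yyryryyyry and ryyyryyyryryyyry.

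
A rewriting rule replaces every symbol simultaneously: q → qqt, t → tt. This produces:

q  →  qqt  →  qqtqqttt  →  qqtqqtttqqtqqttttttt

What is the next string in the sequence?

qqtqqtttqqtqqtttttttqqtqqtttqqtqqttttttttttttttt

φ(qqtqqtttqqtqqttttttt) expands symbol-by-symbol to qqt qqt tt qqt qqt tt tt tt qqt qqt tt qqt qqt tt tt tt tt tt tt tt; joining the 20 pieces gives the next term.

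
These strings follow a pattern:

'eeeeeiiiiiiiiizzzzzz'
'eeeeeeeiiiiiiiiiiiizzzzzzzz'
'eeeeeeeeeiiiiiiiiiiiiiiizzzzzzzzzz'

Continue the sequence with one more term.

Reading off run lengths: e runs 5, 7, 9; i runs 9, 12, 15; z runs 6, 8, 10 — each is linear in n, where the shown terms are n = 3, 4, 5.
At n = 6 the blocks have lengths 11, 18, 12.

eeeeeeeeeeeiiiiiiiiiiiiiiiiiizzzzzzzzzzzz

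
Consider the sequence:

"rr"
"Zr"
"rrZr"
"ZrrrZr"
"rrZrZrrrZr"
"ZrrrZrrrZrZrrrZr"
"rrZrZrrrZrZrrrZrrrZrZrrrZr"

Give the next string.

ZrrrZrrrZrZrrrZrrrZrZrrrZrZrrrZrrrZrZrrrZr

This is a Fibonacci-style word recurrence s(k) = s(k−2)·s(k−1): e.g. rr·Zr = rrZr.
So term 8 is ZrrrZrrrZrZrrrZr·rrZrZrrrZrZrrrZrrrZrZrrrZr.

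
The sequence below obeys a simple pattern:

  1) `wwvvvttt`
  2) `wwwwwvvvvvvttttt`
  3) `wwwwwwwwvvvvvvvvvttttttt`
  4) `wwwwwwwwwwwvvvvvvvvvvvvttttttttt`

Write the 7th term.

Each string has the form w^{3n-1} v^{3n} t^{2n+1} (n = 1, 2, …).
At n = 7 the blocks have lengths 20, 21, 15.

wwwwwwwwwwwwwwwwwwwwvvvvvvvvvvvvvvvvvvvvvttttttttttttttt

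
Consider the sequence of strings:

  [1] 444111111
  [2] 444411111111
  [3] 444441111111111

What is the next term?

444444111111111111

Term n consists of n 4's, followed by 2n 1's, where the shown terms are n = 3, 4, 5.
At n = 6 the blocks have lengths 6, 12.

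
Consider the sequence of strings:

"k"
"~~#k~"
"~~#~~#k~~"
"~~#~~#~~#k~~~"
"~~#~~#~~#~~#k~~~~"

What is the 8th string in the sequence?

~~#~~#~~#~~#~~#~~#~~#k~~~~~~~

s(k+1) = ~~#·s(k)·~, so each term gains ~~# as a prefix and ~ as a suffix.
From ~~#~~#~~#~~#k~~~~, 3 further steps: ~~#~~#~~#~~#k~~~~ → ~~#~~#~~#~~#~~#k~~~~~ → ~~#~~#~~#~~#~~#~~#k~~~~~~ → (answer).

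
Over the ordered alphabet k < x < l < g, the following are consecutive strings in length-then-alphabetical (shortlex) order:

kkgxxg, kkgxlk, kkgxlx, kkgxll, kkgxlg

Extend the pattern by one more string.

The successor of kkgxlg increments the rightmost position that isn't already g and resets every position after it to k.

kkgxgk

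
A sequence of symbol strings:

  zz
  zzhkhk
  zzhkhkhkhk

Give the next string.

Each term is the previous one with hkhk appended.
Applying this once more to zzhkhkhkhk:

zzhkhkhkhkhkhk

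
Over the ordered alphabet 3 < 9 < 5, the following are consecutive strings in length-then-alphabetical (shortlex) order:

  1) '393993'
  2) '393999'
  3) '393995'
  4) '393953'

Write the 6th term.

Continuing the enumeration 2 steps past 393953: 393953 → 393959 → (answer).

393955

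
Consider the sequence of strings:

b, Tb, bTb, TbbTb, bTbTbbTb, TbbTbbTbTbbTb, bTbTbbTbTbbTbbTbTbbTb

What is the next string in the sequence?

TbbTbbTbTbbTbbTbTbbTbTbbTbbTbTbbTb

This is a Fibonacci-style word recurrence s(k) = s(k−2)·s(k−1): e.g. b·Tb = bTb.
Continuing: TbbTbbTbTbbTb · bTbTbbTbTbbTbbTbTbbTb gives term 8.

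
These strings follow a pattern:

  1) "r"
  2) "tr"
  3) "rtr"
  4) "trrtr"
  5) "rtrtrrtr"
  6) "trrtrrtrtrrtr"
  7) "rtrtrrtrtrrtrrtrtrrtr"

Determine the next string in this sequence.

From term 3 onward, concatenate the second-to-last term with the last: r·tr = rtr, tr·rtr = trrtr, …
Continuing: trrtrrtrtrrtr · rtrtrrtrtrrtrrtrtrrtr gives term 8.

trrtrrtrtrrtrrtrtrrtrtrrtrrtrtrrtr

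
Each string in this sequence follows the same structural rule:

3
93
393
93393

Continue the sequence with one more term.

This is a Fibonacci-style word recurrence s(k) = s(k−2)·s(k−1): e.g. 3·93 = 393.
Continuing: 393 · 93393 gives term 5.

39393393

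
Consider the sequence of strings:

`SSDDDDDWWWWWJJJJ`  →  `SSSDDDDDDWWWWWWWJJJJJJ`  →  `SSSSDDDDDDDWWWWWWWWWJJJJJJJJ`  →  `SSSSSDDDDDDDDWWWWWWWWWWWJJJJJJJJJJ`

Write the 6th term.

SSSSSSSDDDDDDDDDDWWWWWWWWWWWWWWWJJJJJJJJJJJJJJ

Each string has the form S^{n} D^{n+3} W^{2n+1} J^{2n}, where the shown terms are n = 2, 3, 4, 5.
At n = 7 the blocks have lengths 7, 10, 15, 14.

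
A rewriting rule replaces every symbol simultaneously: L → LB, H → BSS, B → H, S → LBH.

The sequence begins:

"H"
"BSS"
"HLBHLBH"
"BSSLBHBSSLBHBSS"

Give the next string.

HLBHLBHLBHBSSHLBHLBHLBHBSSHLBHLBH

φ(BSSLBHBSSLBHBSS) expands symbol-by-symbol to H LBH LBH LB H BSS H LBH LBH LB H BSS H LBH LBH; joining the 15 pieces gives the next term.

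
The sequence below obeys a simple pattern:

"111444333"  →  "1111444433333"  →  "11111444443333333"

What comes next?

111111444444333333333

Reading off run lengths: 1 runs 3, 4, 5; 4 runs 3, 4, 5; 3 runs 3, 5, 7 — each is linear in n, where the shown terms are n = 2, 3, 4.
Setting n = 5 gives 6, 6, 9 characters in each block.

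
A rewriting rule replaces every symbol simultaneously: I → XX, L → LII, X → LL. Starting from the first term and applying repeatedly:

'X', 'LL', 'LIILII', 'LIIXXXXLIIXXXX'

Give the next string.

Rewriting the 14 symbols of LIIXXXXLIIXXXX one by one yields LII XX XX LL LL LL LL LII XX XX LL LL LL LL; concatenated:

LIIXXXXLLLLLLLLLIIXXXXLLLLLLLL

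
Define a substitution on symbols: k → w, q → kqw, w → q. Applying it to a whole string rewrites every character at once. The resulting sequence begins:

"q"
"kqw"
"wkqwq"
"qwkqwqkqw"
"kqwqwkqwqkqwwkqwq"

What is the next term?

wkqwqkqwqwkqwqkqwwkqwqqwkqwqkqw

Replace each of the 17 characters of kqwqwkqwqkqwwkqwq in place — w kqw q kqw q w kqw q kqw w kqw q q w kqw q kqw — and concatenate.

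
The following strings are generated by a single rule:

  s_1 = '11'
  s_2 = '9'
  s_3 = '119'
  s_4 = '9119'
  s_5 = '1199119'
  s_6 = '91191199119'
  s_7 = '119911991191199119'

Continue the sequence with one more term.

Each term (from the third on) is the two preceding terms concatenated in order: term 3 = 11·9 = 119.
Continuing: 91191199119 · 119911991191199119 gives term 8.

91191199119119911991191199119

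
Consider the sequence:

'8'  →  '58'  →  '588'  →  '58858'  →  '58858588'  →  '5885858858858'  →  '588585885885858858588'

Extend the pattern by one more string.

5885858858858588585885885858858858

From term 3 onward, concatenate the last term with the second-to-last: 58·8 = 588, 588·58 = 58858, …
The next term joins 588585885885858858588 and 5885858858858.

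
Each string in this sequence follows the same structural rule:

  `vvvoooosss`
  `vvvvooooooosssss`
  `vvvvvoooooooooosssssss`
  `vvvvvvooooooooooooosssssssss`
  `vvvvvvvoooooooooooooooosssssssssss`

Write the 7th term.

Term n consists of n+2 v's, followed by 3n+1 o's, followed by 2n+1 s's (n = 1, 2, …).
For term 7, n = 7, so the run lengths are 9, 22, 15.

vvvvvvvvvoooooooooooooooooooooosssssssssssssss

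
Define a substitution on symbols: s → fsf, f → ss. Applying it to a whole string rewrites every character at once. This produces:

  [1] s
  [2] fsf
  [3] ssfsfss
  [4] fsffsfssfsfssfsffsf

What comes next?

Rewriting the 19 symbols of fsffsfssfsfssfsffsf one by one yields ss fsf ss ss fsf ss fsf fsf ss fsf ss fsf fsf ss fsf ss ss fsf ss; concatenated:

ssfsfssssfsfssfsffsfssfsfssfsffsfssfsfssssfsfss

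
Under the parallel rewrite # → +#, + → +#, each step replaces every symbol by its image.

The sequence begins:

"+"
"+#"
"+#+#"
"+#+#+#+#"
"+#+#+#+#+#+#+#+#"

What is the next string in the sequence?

+#+#+#+#+#+#+#+#+#+#+#+#+#+#+#+#

Applying the rule to each of the 16 symbols of +#+#+#+#+#+#+#+# gives the pieces +# +# +# +# +# +# +# +# +# +# +# +# +# +# +# +#, which concatenate to the answer.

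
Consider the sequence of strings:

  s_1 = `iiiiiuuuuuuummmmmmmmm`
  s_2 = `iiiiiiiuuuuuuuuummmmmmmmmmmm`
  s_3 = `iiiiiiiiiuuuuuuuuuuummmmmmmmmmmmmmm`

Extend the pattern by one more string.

Term n consists of 2n+1 i's, followed by 2n+3 u's, followed by 3n+3 m's, where the shown terms are n = 2, 3, 4.
Setting n = 5 gives 11, 13, 18 characters in each block.

iiiiiiiiiiiuuuuuuuuuuuuummmmmmmmmmmmmmmmmm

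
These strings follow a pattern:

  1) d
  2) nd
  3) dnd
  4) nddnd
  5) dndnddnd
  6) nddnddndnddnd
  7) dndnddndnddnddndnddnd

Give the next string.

This is a Fibonacci-style word recurrence s(k) = s(k−2)·s(k−1): e.g. d·nd = dnd.
The next term joins nddnddndnddnd and dndnddndnddnddndnddnd.

nddnddndnddnddndnddndnddnddndnddnd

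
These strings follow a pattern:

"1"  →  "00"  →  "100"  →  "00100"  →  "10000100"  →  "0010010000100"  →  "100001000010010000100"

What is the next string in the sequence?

Each term (from the third on) is the two preceding terms concatenated in order: term 3 = 1·00 = 100.
The next term joins 0010010000100 and 100001000010010000100.

0010010000100100001000010010000100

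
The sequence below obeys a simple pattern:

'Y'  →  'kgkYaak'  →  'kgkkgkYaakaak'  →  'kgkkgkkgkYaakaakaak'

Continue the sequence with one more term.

kgkkgkkgkkgkYaakaakaakaak

Each term wraps the previous one in kgk on the left and aak on the right.
One more step from kgkkgkkgkYaakaakaak gives the answer.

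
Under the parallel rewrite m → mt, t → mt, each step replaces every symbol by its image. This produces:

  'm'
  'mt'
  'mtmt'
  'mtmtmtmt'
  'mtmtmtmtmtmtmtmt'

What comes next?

mtmtmtmtmtmtmtmtmtmtmtmtmtmtmtmt

Replace each of the 16 characters of mtmtmtmtmtmtmtmt in place — mt mt mt mt mt mt mt mt mt mt mt mt mt mt mt mt — and concatenate.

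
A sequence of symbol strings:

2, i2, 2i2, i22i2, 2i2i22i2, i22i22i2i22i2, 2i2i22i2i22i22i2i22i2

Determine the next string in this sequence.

i22i22i2i22i22i2i22i2i22i22i2i22i2

This is a Fibonacci-style word recurrence s(k) = s(k−2)·s(k−1): e.g. 2·i2 = 2i2.
The next term joins i22i22i2i22i2 and 2i2i22i2i22i22i2i22i2.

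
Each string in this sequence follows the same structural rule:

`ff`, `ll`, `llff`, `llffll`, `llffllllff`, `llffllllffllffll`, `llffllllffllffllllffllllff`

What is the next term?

Each term (from the third on) is the previous term followed by the one before it: term 3 = ll·ff = llff.
So term 8 is llffllllffllffllllffllllff·llffllllffllffll.

llffllllffllffllllffllllffllffllllffllffll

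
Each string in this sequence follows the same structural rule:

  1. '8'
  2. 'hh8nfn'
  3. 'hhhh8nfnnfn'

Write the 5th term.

s(k+1) = hh·s(k)·nfn, so each term gains hh as a prefix and nfn as a suffix.
From hhhh8nfnnfn, 2 further steps: hhhh8nfnnfn → hhhhhh8nfnnfnnfn → (answer).

hhhhhhhh8nfnnfnnfnnfn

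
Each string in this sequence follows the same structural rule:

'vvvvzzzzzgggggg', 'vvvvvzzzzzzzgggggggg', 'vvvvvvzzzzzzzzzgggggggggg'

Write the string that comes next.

The n-th term is n+2 v's then 2n+1 z's then 2n+2 g's, where the shown terms are n = 2, 3, 4.
Setting n = 5 gives 7, 11, 12 characters in each block.

vvvvvvvzzzzzzzzzzzgggggggggggg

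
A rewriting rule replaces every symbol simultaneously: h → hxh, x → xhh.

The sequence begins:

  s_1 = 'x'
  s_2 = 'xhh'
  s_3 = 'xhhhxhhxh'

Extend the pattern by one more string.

xhhhxhhxhhxhxhhhxhhxhxhhhxh

Rewriting each symbol of xhhhxhhxh: x→xhh, h→hxh, h→hxh, h→hxh, x→xhh, h→hxh, h→hxh, x→xhh, h→hxh, which concatenates to xhh hxh hxh hxh xhh hxh hxh xhh hxh.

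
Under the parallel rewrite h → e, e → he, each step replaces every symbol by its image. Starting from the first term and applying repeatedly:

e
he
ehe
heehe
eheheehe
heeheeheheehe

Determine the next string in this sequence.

eheheeheheeheeheheehe

Applying the rule to each of the 13 symbols of heeheeheheehe gives the pieces e he he e he he e he e he he e he, which concatenate to the answer.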